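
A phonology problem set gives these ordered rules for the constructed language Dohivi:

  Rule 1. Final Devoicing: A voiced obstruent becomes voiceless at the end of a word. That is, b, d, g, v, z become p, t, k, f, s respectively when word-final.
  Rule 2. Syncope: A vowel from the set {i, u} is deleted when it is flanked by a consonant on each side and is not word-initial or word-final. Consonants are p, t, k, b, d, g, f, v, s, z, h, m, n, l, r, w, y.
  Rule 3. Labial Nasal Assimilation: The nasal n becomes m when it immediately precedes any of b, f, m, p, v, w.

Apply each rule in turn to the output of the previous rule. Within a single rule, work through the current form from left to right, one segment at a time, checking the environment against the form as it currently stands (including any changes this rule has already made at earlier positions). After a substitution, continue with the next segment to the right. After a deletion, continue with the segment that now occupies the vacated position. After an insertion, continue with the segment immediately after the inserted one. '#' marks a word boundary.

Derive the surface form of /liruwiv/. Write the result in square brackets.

[lrwf]

Rule 1 Final Devoicing: [liruwiv] → [liruwif]
Rule 2 Syncope: [liruwif] → [lrwf]
Rule 3 Labial Nasal Assimilation: no change — [lrwf]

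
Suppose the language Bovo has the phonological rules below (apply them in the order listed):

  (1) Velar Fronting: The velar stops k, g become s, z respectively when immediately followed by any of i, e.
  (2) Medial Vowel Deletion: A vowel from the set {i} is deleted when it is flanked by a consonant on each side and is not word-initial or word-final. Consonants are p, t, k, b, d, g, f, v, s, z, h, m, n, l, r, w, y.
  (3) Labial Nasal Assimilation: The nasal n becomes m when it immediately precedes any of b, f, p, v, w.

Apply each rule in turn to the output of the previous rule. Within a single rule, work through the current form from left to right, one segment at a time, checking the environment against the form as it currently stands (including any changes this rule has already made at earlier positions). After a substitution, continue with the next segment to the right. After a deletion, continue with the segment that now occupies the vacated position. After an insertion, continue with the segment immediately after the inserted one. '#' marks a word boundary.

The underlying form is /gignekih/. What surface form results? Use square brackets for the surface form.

[zgnesh]

(1) Velar Fronting: [gignekih] → [zignesih]
(2) Medial Vowel Deletion: [zignesih] → [zgnesh]
(3) Labial Nasal Assimilation: no change — [zgnesh]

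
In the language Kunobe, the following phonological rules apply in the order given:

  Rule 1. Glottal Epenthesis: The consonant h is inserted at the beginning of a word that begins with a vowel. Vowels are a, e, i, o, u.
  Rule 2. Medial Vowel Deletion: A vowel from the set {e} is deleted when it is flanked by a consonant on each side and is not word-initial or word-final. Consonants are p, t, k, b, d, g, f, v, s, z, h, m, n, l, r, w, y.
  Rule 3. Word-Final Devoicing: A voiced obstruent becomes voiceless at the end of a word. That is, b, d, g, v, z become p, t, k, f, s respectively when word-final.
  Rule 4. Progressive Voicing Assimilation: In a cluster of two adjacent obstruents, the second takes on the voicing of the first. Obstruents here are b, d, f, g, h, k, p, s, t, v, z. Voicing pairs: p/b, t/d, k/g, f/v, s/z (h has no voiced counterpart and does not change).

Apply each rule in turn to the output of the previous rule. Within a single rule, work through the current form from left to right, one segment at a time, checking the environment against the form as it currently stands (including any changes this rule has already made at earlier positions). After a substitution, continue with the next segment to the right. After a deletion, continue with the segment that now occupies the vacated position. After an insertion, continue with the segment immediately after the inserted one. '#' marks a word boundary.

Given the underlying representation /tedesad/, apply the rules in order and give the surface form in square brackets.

[ttsat]

Rule 1 Glottal Epenthesis: no change — [tedesad]
Rule 2 Medial Vowel Deletion: [tedesad] → [tdsad]
Rule 3 Word-Final Devoicing: [tdsad] → [tdsat]
Rule 4 Progressive Voicing Assimilation: [tdsat] → [ttsat]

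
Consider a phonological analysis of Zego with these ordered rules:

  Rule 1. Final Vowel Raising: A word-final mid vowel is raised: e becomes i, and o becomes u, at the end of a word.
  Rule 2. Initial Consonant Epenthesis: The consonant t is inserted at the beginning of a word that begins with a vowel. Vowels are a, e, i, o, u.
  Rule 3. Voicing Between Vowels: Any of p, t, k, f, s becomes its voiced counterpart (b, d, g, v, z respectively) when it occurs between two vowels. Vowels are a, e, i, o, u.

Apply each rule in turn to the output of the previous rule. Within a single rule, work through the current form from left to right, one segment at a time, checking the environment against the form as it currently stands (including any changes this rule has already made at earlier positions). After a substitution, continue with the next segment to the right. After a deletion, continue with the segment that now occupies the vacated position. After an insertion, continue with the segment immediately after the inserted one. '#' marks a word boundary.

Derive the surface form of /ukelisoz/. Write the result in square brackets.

[tugelizoz]

Rule 1 Final Vowel Raising: no change — [ukelisoz]
Rule 2 Initial Consonant Epenthesis: [ukelisoz] → [tukelisoz]
Rule 3 Voicing Between Vowels: [tukelisoz] → [tugelizoz]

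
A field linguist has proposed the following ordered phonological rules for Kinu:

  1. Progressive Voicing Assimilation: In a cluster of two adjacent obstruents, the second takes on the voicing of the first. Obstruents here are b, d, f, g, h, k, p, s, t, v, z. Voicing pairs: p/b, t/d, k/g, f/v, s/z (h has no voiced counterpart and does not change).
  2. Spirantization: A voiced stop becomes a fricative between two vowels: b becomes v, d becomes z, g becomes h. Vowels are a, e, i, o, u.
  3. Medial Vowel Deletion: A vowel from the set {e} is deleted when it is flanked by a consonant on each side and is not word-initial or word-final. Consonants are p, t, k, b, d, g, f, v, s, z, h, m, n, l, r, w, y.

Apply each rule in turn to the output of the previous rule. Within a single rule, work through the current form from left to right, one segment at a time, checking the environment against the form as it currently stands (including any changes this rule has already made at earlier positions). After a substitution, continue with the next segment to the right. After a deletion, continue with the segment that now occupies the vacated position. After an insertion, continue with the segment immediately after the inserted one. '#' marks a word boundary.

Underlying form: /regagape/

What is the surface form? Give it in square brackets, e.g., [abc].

1 Progressive Voicing Assimilation: no change — [regagape]
2 Spirantization: [regagape] → [rehahape]
3 Medial Vowel Deletion: [rehahape] → [rhahape]

[rhahape]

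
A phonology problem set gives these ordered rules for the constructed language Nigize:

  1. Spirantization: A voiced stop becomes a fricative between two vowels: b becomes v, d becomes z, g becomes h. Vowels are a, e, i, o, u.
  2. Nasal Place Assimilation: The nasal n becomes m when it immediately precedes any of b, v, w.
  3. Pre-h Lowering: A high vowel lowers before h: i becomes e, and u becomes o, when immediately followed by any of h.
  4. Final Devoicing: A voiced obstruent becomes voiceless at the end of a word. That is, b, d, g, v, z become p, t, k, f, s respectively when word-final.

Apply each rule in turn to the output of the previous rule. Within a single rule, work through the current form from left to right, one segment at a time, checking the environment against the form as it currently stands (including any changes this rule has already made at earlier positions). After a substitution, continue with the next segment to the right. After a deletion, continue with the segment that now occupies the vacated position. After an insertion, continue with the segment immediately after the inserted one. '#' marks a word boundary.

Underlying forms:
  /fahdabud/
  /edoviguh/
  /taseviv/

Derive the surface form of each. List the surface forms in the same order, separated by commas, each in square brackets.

[fahdavut], [ezovehoh], [tasevif]

/fahdabud/:
  1 Spirantization: [fahdabud] → [fahdavud]
  2 Nasal Place Assimilation: no change — [fahdavud]
  3 Pre-h Lowering: no change — [fahdavud]
  4 Final Devoicing: [fahdavud] → [fahdavut]
/edoviguh/:
  1 Spirantization: [edoviguh] → [ezovihuh]
  2 Nasal Place Assimilation: no change — [ezovihuh]
  3 Pre-h Lowering: [ezovihuh] → [ezovehoh]
  4 Final Devoicing: no change — [ezovehoh]
/taseviv/:
  1 Spirantization: no change — [taseviv]
  2 Nasal Place Assimilation: no change — [taseviv]
  3 Pre-h Lowering: no change — [taseviv]
  4 Final Devoicing: [taseviv] → [tasevif]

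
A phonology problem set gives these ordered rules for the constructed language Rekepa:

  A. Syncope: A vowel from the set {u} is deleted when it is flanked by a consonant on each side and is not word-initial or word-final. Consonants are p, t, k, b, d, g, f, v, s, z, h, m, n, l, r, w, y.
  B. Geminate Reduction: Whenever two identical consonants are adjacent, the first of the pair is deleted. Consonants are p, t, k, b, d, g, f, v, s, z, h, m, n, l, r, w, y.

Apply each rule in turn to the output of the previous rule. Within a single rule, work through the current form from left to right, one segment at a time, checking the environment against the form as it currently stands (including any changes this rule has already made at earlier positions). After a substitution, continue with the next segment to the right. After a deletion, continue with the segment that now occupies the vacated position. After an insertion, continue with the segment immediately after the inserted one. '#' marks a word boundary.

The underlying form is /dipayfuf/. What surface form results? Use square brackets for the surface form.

A Syncope: [dipayfuf] → [dipayff]
B Geminate Reduction: [dipayff] → [dipayf]

[dipayf]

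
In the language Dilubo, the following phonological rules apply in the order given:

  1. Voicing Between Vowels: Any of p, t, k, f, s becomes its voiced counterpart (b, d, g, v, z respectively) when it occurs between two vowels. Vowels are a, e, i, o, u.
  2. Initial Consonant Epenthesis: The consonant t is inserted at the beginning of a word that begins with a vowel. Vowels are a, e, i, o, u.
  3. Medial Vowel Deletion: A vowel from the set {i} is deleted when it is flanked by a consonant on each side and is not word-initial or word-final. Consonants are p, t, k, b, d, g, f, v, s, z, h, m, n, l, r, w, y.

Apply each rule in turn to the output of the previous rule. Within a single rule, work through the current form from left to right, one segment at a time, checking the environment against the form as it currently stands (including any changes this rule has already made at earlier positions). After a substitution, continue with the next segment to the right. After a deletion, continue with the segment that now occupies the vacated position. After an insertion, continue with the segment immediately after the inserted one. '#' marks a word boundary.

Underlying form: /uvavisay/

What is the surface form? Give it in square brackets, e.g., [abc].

[tuvavzay]

1 Voicing Between Vowels: [uvavisay] → [uvavizay]
2 Initial Consonant Epenthesis: [uvavizay] → [tuvavizay]
3 Medial Vowel Deletion: [tuvavizay] → [tuvavzay]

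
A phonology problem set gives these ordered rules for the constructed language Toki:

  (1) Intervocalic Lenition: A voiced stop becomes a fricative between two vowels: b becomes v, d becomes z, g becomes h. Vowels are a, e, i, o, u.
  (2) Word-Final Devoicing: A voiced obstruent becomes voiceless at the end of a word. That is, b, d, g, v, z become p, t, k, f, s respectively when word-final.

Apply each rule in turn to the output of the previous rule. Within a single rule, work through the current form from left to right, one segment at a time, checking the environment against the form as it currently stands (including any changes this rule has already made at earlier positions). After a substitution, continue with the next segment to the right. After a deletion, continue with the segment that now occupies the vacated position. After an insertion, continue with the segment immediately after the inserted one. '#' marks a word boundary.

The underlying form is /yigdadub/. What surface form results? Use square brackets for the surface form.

(1) Intervocalic Lenition: [yigdadub] → [yigdazub]
(2) Word-Final Devoicing: [yigdazub] → [yigdazup]

[yigdazup]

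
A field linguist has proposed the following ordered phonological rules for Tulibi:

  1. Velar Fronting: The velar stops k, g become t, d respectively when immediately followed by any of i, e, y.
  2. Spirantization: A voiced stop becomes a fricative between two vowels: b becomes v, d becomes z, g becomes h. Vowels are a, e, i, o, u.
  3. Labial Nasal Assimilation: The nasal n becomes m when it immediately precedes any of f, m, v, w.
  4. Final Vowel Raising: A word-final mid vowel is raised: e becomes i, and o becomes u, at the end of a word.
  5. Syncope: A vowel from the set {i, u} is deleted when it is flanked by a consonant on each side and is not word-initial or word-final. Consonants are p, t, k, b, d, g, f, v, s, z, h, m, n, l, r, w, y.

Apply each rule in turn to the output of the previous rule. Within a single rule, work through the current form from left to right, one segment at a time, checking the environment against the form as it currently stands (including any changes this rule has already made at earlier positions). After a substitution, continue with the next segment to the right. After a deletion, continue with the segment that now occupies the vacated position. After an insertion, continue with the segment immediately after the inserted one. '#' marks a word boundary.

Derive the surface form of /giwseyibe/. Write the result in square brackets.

[dwseyvi]

1 Velar Fronting: [giwseyibe] → [diwseyibe]
2 Spirantization: [diwseyibe] → [diwseyive]
3 Labial Nasal Assimilation: no change — [diwseyive]
4 Final Vowel Raising: [diwseyive] → [diwseyivi]
5 Syncope: [diwseyivi] → [dwseyvi]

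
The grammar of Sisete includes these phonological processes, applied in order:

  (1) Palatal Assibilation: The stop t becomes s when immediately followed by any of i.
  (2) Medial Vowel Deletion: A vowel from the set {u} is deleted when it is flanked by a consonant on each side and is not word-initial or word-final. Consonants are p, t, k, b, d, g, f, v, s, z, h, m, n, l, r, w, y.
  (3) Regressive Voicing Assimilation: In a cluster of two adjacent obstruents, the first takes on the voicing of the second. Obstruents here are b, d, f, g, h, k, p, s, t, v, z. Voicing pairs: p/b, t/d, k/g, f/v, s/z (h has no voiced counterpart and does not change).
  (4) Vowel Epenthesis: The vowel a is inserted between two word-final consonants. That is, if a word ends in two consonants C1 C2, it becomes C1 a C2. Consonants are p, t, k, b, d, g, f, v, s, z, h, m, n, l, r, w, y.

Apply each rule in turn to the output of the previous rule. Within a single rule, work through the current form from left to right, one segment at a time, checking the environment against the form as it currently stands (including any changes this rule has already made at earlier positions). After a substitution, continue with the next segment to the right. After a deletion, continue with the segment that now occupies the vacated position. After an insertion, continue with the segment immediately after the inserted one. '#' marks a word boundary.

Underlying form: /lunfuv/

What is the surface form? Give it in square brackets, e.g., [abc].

[lnvav]

(1) Palatal Assibilation: no change — [lunfuv]
(2) Medial Vowel Deletion: [lunfuv] → [lnfv]
(3) Regressive Voicing Assimilation: [lnfv] → [lnvv]
(4) Vowel Epenthesis: [lnvv] → [lnvav]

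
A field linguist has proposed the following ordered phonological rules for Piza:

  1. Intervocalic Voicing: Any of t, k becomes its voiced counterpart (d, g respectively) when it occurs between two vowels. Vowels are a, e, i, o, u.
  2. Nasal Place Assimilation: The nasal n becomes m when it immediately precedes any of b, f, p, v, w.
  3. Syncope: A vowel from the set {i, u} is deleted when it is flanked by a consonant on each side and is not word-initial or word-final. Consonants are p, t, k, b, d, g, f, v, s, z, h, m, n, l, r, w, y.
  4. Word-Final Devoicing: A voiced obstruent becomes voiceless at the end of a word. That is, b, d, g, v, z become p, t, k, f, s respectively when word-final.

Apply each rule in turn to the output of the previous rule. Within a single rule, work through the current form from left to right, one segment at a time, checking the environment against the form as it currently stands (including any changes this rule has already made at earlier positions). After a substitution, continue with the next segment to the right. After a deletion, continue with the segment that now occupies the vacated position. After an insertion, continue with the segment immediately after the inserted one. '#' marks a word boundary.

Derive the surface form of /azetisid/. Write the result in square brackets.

[azedst]

1 Intervocalic Voicing: [azetisid] → [azedisid]
2 Nasal Place Assimilation: no change — [azedisid]
3 Syncope: [azedisid] → [azedsd]
4 Word-Final Devoicing: [azedsd] → [azedst]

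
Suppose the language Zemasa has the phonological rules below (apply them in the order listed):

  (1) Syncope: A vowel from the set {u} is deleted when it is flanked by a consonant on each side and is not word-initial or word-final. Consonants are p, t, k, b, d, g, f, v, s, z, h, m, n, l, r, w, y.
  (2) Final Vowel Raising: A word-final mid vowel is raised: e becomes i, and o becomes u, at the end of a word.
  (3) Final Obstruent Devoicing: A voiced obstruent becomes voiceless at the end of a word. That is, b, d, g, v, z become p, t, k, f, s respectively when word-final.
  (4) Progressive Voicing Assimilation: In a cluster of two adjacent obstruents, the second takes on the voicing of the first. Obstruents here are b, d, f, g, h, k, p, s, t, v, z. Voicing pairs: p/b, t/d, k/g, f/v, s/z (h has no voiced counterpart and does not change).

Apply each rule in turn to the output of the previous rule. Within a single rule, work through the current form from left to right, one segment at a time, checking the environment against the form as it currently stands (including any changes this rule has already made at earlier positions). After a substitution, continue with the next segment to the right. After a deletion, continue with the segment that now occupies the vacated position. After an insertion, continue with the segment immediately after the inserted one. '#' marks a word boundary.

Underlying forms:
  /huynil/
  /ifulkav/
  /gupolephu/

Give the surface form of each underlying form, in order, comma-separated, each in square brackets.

[hynil], [iflkaf], [gbolephu]

/huynil/:
  (1) Syncope: [huynil] → [hynil]
  (2) Final Vowel Raising: no change — [hynil]
  (3) Final Obstruent Devoicing: no change — [hynil]
  (4) Progressive Voicing Assimilation: no change — [hynil]
/ifulkav/:
  (1) Syncope: [ifulkav] → [iflkav]
  (2) Final Vowel Raising: no change — [iflkav]
  (3) Final Obstruent Devoicing: [iflkav] → [iflkaf]
  (4) Progressive Voicing Assimilation: no change — [iflkaf]
/gupolephu/:
  (1) Syncope: [gupolephu] → [gpolephu]
  (2) Final Vowel Raising: no change — [gpolephu]
  (3) Final Obstruent Devoicing: no change — [gpolephu]
  (4) Progressive Voicing Assimilation: [gpolephu] → [gbolephu]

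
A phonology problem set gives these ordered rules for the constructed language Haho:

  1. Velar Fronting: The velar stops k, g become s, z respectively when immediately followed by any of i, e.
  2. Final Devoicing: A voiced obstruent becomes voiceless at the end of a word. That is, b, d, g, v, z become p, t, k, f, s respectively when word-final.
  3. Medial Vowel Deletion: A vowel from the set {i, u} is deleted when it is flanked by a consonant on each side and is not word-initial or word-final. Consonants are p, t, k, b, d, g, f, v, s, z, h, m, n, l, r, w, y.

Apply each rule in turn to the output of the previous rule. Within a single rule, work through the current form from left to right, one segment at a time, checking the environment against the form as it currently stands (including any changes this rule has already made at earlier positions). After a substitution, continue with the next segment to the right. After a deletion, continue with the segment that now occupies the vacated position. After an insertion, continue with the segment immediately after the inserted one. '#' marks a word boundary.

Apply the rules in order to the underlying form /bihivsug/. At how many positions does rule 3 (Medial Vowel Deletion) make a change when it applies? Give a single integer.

3

1 Velar Fronting: no change — [bihivsug]
2 Final Devoicing: [bihivsug] → [bihivsuk]
3 Medial Vowel Deletion: [bihivsuk] → [bhvsk]
Rule 3 changed 3 position(s).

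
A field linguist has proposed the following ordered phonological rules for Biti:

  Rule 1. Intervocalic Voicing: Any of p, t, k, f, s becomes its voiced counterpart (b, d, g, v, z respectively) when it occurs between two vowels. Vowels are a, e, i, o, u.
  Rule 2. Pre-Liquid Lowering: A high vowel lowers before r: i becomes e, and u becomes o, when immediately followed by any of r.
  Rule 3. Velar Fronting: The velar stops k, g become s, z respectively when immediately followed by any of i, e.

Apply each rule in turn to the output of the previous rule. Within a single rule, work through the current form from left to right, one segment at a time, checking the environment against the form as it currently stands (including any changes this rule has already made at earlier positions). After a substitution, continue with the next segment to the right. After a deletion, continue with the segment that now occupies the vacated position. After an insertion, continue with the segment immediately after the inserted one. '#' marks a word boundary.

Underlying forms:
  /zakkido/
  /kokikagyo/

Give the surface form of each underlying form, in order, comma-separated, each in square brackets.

/zakkido/:
  Rule 1 Intervocalic Voicing: no change — [zakkido]
  Rule 2 Pre-Liquid Lowering: no change — [zakkido]
  Rule 3 Velar Fronting: [zakkido] → [zaksido]
/kokikagyo/:
  Rule 1 Intervocalic Voicing: [kokikagyo] → [kogigagyo]
  Rule 2 Pre-Liquid Lowering: no change — [kogigagyo]
  Rule 3 Velar Fronting: [kogigagyo] → [kozigagyo]

[zaksido], [kozigagyo]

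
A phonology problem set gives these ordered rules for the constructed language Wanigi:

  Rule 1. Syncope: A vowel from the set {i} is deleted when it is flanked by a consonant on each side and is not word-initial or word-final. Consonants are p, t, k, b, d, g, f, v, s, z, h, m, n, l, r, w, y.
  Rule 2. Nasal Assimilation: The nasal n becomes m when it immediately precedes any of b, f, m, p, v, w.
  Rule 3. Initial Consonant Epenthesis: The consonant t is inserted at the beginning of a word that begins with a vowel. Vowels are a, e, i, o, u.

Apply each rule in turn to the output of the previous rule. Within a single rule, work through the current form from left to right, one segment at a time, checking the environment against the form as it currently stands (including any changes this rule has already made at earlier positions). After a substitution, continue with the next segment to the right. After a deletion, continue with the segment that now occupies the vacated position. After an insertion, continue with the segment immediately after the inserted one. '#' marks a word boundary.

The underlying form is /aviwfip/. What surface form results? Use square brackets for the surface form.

Rule 1 Syncope: [aviwfip] → [avwfp]
Rule 2 Nasal Assimilation: no change — [avwfp]
Rule 3 Initial Consonant Epenthesis: [avwfp] → [tavwfp]

[tavwfp]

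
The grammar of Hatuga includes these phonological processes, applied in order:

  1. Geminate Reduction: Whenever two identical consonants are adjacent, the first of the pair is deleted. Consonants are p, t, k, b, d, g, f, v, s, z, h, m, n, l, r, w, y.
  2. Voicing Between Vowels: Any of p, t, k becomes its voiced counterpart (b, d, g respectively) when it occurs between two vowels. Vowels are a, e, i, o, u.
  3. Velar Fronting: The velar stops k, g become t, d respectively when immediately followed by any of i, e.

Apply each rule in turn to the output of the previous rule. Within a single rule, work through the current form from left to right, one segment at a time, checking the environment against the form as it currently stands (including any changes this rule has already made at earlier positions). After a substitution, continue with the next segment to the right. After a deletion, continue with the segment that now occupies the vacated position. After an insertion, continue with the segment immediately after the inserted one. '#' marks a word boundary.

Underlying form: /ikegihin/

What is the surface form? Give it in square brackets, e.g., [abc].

[idedihin]

1 Geminate Reduction: no change — [ikegihin]
2 Voicing Between Vowels: [ikegihin] → [igegihin]
3 Velar Fronting: [igegihin] → [idedihin]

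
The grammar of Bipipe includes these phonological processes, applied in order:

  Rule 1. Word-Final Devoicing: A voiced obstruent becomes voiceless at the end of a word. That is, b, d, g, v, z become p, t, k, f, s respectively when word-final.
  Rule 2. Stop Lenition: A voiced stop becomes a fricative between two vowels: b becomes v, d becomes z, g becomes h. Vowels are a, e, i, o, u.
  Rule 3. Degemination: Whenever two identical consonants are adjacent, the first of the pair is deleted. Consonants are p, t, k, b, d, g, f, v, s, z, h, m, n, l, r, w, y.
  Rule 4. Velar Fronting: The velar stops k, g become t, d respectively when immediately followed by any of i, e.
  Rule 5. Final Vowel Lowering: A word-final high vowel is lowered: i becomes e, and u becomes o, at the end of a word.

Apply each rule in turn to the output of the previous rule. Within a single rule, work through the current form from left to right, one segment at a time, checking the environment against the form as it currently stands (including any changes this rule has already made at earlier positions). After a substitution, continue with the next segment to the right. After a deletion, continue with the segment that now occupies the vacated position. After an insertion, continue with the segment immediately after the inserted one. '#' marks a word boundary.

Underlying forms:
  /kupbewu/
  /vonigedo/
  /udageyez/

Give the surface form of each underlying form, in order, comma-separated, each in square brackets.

/kupbewu/:
  Rule 1 Word-Final Devoicing: no change — [kupbewu]
  Rule 2 Stop Lenition: no change — [kupbewu]
  Rule 3 Degemination: no change — [kupbewu]
  Rule 4 Velar Fronting: no change — [kupbewu]
  Rule 5 Final Vowel Lowering: [kupbewu] → [kupbewo]
/vonigedo/:
  Rule 1 Word-Final Devoicing: no change — [vonigedo]
  Rule 2 Stop Lenition: [vonigedo] → [vonihezo]
  Rule 3 Degemination: no change — [vonihezo]
  Rule 4 Velar Fronting: no change — [vonihezo]
  Rule 5 Final Vowel Lowering: no change — [vonihezo]
/udageyez/:
  Rule 1 Word-Final Devoicing: [udageyez] → [udageyes]
  Rule 2 Stop Lenition: [udageyes] → [uzaheyes]
  Rule 3 Degemination: no change — [uzaheyes]
  Rule 4 Velar Fronting: no change — [uzaheyes]
  Rule 5 Final Vowel Lowering: no change — [uzaheyes]

[kupbewo], [vonihezo], [uzaheyes]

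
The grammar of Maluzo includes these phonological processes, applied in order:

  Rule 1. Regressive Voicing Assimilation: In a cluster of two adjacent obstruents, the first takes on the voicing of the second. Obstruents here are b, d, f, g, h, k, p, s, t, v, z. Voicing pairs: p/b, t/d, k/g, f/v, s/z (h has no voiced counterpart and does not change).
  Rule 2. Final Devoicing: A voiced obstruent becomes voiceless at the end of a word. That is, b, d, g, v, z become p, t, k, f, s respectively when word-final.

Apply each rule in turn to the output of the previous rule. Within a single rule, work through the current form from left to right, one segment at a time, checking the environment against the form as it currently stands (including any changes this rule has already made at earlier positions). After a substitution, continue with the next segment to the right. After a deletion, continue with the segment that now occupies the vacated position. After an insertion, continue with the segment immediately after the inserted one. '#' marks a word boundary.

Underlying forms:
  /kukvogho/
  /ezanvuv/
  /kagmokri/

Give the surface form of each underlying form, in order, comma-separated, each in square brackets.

/kukvogho/:
  Rule 1 Regressive Voicing Assimilation: [kukvogho] → [kugvokho]
  Rule 2 Final Devoicing: no change — [kugvokho]
/ezanvuv/:
  Rule 1 Regressive Voicing Assimilation: no change — [ezanvuv]
  Rule 2 Final Devoicing: [ezanvuv] → [ezanvuf]
/kagmokri/:
  Rule 1 Regressive Voicing Assimilation: no change — [kagmokri]
  Rule 2 Final Devoicing: no change — [kagmokri]

[kugvokho], [ezanvuf], [kagmokri]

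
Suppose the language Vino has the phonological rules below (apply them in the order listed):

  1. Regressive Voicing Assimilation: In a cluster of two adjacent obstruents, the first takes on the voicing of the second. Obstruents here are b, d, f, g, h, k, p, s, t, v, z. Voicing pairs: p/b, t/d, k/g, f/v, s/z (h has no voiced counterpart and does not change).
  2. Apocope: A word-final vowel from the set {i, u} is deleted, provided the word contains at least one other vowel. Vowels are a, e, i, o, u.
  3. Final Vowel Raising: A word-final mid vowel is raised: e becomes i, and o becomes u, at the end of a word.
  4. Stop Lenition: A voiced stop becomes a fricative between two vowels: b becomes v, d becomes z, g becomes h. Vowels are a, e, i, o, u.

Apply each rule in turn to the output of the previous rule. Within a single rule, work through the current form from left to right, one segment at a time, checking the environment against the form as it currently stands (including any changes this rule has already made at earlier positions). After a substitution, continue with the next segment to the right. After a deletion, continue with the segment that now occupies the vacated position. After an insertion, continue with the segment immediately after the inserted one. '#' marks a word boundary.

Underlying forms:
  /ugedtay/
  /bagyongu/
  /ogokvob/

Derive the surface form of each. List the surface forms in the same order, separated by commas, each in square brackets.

/ugedtay/:
  1 Regressive Voicing Assimilation: [ugedtay] → [ugettay]
  2 Apocope: no change — [ugettay]
  3 Final Vowel Raising: no change — [ugettay]
  4 Stop Lenition: [ugettay] → [uhettay]
/bagyongu/:
  1 Regressive Voicing Assimilation: no change — [bagyongu]
  2 Apocope: [bagyongu] → [bagyong]
  3 Final Vowel Raising: no change — [bagyong]
  4 Stop Lenition: no change — [bagyong]
/ogokvob/:
  1 Regressive Voicing Assimilation: [ogokvob] → [ogogvob]
  2 Apocope: no change — [ogogvob]
  3 Final Vowel Raising: no change — [ogogvob]
  4 Stop Lenition: [ogogvob] → [ohogvob]

[uhettay], [bagyong], [ohogvob]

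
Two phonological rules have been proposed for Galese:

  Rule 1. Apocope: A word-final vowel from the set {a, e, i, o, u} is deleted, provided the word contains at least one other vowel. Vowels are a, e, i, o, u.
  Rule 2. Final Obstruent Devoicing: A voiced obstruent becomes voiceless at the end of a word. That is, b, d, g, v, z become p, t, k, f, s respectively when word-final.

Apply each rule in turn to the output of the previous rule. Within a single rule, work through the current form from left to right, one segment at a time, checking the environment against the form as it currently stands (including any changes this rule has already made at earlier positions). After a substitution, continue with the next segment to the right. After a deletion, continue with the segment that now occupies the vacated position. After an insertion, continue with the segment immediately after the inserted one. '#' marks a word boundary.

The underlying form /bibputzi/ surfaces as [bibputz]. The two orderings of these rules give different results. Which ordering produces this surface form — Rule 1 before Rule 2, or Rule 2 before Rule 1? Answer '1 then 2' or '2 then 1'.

Order 1 then 2:
  1 Apocope: [bibputzi] → [bibputz]
  2 Final Obstruent Devoicing: [bibputz] → [bibputs]
  result: [bibputs]
Order 2 then 1:
  2 Final Obstruent Devoicing: no change — [bibputzi]
  1 Apocope: [bibputzi] → [bibputz]
  result: [bibputz]

2 then 1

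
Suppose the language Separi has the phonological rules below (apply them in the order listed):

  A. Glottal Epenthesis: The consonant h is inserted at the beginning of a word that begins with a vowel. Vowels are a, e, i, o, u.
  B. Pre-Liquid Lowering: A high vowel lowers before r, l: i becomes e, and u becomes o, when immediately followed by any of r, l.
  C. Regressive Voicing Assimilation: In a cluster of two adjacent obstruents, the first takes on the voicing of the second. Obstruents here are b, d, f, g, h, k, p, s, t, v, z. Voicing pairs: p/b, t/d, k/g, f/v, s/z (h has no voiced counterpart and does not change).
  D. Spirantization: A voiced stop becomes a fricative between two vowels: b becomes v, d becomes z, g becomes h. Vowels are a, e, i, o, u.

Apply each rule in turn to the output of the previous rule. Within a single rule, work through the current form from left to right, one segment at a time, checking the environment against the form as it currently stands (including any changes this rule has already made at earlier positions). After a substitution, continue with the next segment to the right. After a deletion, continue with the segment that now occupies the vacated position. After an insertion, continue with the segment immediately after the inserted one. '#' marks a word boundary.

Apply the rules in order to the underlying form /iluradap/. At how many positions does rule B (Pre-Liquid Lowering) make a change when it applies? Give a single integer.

A Glottal Epenthesis: [iluradap] → [hiluradap]
B Pre-Liquid Lowering: [hiluradap] → [heloradap]
C Regressive Voicing Assimilation: no change — [heloradap]
D Spirantization: [heloradap] → [helorazap]
Rule B changed 2 position(s).

2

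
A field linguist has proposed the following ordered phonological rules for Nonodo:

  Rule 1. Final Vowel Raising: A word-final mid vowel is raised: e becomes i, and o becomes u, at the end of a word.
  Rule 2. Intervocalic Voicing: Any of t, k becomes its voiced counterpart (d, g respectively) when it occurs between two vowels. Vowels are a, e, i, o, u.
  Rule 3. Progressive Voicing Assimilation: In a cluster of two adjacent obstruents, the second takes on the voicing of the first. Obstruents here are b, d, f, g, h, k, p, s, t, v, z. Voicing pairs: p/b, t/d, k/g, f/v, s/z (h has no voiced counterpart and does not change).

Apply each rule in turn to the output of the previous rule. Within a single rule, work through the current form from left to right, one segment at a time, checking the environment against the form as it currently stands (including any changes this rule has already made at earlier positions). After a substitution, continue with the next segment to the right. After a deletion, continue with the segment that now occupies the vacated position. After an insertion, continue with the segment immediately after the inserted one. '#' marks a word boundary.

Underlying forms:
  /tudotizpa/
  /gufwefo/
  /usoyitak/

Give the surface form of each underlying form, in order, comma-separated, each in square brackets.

/tudotizpa/:
  Rule 1 Final Vowel Raising: no change — [tudotizpa]
  Rule 2 Intervocalic Voicing: [tudotizpa] → [tudodizpa]
  Rule 3 Progressive Voicing Assimilation: [tudodizpa] → [tudodizba]
/gufwefo/:
  Rule 1 Final Vowel Raising: [gufwefo] → [gufwefu]
  Rule 2 Intervocalic Voicing: no change — [gufwefu]
  Rule 3 Progressive Voicing Assimilation: no change — [gufwefu]
/usoyitak/:
  Rule 1 Final Vowel Raising: no change — [usoyitak]
  Rule 2 Intervocalic Voicing: [usoyitak] → [usoyidak]
  Rule 3 Progressive Voicing Assimilation: no change — [usoyidak]

[tudodizba], [gufwefu], [usoyidak]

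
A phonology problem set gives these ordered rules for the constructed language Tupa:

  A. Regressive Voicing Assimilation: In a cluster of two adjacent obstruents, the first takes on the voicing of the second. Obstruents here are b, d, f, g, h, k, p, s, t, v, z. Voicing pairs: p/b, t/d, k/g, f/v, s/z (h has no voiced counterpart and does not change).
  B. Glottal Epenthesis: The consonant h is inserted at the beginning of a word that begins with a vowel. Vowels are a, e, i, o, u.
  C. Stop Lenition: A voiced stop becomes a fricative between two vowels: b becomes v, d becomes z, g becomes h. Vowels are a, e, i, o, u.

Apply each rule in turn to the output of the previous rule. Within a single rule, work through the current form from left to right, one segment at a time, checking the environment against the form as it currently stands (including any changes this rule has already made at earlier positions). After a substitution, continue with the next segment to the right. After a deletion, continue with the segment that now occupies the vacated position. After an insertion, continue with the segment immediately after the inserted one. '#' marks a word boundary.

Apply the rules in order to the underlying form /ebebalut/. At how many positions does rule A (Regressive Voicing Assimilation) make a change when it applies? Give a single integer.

A Regressive Voicing Assimilation: no change — [ebebalut]
B Glottal Epenthesis: [ebebalut] → [hebebalut]
C Stop Lenition: [hebebalut] → [hevevalut]
Rule A changed 0 position(s).

0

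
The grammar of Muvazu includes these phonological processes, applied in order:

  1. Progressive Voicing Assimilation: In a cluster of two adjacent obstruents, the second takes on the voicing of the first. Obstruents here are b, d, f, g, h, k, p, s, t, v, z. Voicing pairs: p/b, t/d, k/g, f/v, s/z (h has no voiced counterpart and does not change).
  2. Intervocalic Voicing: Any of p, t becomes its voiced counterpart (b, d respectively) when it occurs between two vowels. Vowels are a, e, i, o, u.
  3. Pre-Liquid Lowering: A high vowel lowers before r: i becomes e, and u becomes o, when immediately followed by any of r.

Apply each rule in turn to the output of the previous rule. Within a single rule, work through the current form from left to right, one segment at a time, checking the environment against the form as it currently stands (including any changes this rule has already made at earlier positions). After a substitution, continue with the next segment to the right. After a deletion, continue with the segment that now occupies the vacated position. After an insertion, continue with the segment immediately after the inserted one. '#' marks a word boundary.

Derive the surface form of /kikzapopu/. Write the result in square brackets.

[kiksabobu]

1 Progressive Voicing Assimilation: [kikzapopu] → [kiksapopu]
2 Intervocalic Voicing: [kiksapopu] → [kiksabobu]
3 Pre-Liquid Lowering: no change — [kiksabobu]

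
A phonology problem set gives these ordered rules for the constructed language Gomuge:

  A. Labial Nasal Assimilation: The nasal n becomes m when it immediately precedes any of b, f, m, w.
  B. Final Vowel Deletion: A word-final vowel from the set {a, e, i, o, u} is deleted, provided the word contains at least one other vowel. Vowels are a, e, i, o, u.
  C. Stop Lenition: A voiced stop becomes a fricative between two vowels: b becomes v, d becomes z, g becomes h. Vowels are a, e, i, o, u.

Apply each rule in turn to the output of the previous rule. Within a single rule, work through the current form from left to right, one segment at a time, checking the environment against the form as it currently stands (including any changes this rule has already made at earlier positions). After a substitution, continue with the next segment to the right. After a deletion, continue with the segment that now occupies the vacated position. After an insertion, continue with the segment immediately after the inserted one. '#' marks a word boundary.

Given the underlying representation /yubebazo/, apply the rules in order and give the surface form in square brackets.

A Labial Nasal Assimilation: no change — [yubebazo]
B Final Vowel Deletion: [yubebazo] → [yubebaz]
C Stop Lenition: [yubebaz] → [yuvevaz]

[yuvevaz]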